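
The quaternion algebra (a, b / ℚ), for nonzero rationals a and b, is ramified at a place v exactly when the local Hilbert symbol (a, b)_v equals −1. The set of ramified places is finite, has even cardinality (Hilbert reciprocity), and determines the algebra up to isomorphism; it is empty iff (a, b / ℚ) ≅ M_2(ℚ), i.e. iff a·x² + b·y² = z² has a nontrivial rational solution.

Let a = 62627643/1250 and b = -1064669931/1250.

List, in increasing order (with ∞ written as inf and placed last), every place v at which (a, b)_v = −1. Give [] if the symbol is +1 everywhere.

(a, b) ≡ (10166, -598) mod (ℚ^×)²; places V = {2, 3, 5, 13, 17, 23, 37, ∞}.
(a,b)_13: α=1, u≡5; β=1, v≡6 (mod 13); (5|13)=-1, (6|13)=-1; sign (−1)^0·-1^1·-1^1 = +1.
(a,b)_17: α=1, u≡5; β=2, v≡12 (mod 17); (5|17)=-1, (12|17)=-1; sign (−1)^0·-1^2·-1^1 = -1.
(a,b)_3: α=2, u≡2; β=2, v≡2 (mod 3); (2|3)=-1, (2|3)=-1; sign (−1)^0·-1^2·-1^2 = +1.
(a,b)_23: α=1, u≡5; β=1, v≡7 (mod 23); (5|23)=-1, (7|23)=-1; sign (−1)^1·-1^1·-1^1 = -1.
(a,b)_5: α=-4, u≡4; β=-4, v≡2 (mod 5); (4|5)=+1, (2|5)=-1; sign (−1)^0·+1^-4·-1^-4 = +1.
(a,b)_37: α=2, u≡12; β=2, v≡18 (mod 37); (12|37)=+1, (18|37)=-1; sign (−1)^0·+1^2·-1^2 = +1.
(a,b)_2: α=-1, β=-1; u≡3, v≡5 (mod 8); ε(u)ε(v)=1·0, αω(v)=-1·1, βω(u)=-1·1; sum ≡ 0  ⇒  +1.
(a,b)_∞: sgn(10166)=+, sgn(-598)=−, so +1.
|Ram(10166, -598)| = 2, even; anisotropic at {17, 23}.

[17, 23]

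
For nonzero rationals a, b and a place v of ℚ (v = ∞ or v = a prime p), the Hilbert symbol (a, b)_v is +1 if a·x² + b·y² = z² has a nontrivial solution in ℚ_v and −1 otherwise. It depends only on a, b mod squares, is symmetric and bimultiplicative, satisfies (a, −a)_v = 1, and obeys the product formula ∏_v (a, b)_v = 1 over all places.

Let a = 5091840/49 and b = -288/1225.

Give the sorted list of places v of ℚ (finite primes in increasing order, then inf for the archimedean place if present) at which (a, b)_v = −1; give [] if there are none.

Mod squares: a ≡ 2210, b ≡ -2. Check v ∈ {∞, 2, 3, 5, 7, 13, 17}.
v=3: a=3^2·(≡2), b=3^2·(≡1) mod 3; (2|3)=-1, (1|3)=+1; (−1)^{2·2·1}·(-1)^2·(+1)^2 = +1.
v=5: a=5^1·(≡2), b=5^-2·(≡3) mod 5; (2|5)=-1, (3|5)=-1; (−1)^{1·-2·2}·(-1)^-2·(-1)^1 = -1.
v=∞: 2210 > 0 and -2 < 0  ⇒  (a,b)_∞ = +1.
v=2: v_2(a)=9, v_2(b)=5; units ≡ 1, 7 (mod 8); ε·ε+αω+βω = 0·1+9·0+5·0 ≡ 0  ⇒  (a,b)_2 = +1.
v=17: a=17^1·(≡10), b=17^0·(≡1) mod 17; (10|17)=-1, (1|17)=+1; (−1)^{1·0·8}·(-1)^0·(+1)^1 = +1.
v=13: a=13^1·(≡12), b=13^0·(≡8) mod 13; (12|13)=+1, (8|13)=-1; (−1)^{1·0·6}·(+1)^0·(-1)^1 = -1.
v=7: a=7^-2·(≡5), b=7^-2·(≡5) mod 7; (5|7)=-1, (5|7)=-1; (−1)^{-2·-2·3}·(-1)^-2·(-1)^-2 = +1.
|Ram(2210, -2)| = 2, even; anisotropic at {5, 13}.

[5, 13]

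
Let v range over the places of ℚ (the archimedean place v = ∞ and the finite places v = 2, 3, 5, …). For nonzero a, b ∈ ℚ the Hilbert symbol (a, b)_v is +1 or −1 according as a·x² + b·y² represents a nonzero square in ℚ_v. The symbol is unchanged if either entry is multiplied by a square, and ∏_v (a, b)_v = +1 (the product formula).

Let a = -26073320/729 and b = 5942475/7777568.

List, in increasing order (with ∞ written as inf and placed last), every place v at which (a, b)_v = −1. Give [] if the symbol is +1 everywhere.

Mod squares: a ≡ -38570, b ≡ 22. Check v ∈ {∞, 2, 3, 5, 7, 11, 13, 17, 19, 29}.
v=5: a=5^1·(≡4), b=5^2·(≡3) mod 5; (4|5)=+1, (3|5)=-1; (−1)^{1·2·2}·(+1)^2·(-1)^1 = -1.
v=2: v_2(a)=3, v_2(b)=-5; units ≡ 3, 3 (mod 8); ε·ε+αω+βω = 1·1+3·1+-5·1 ≡ 1  ⇒  (a,b)_2 = -1.
v=7: a=7^1·(≡3), b=7^4·(≡4) mod 7; (3|7)=-1, (4|7)=+1; (−1)^{1·4·3}·(-1)^4·(+1)^1 = +1.
v=∞: -38570 < 0 and 22 > 0  ⇒  (a,b)_∞ = +1.
v=13: a=13^2·(≡4), b=13^0·(≡1) mod 13; (4|13)=+1, (1|13)=+1; (−1)^{2·0·6}·(+1)^0·(+1)^2 = +1.
v=17: a=17^0·(≡6), b=17^-2·(≡6) mod 17; (6|17)=-1, (6|17)=-1; (−1)^{0·-2·8}·(-1)^-2·(-1)^0 = +1.
v=11: a=11^0·(≡8), b=11^1·(≡10) mod 11; (8|11)=-1, (10|11)=-1; (−1)^{0·1·5}·(-1)^1·(-1)^0 = -1.
v=29: a=29^1·(≡9), b=29^-2·(≡20) mod 29; (9|29)=+1, (20|29)=+1; (−1)^{1·-2·14}·(+1)^-2·(+1)^1 = +1.
v=19: a=19^1·(≡2), b=19^0·(≡10) mod 19; (2|19)=-1, (10|19)=-1; (−1)^{1·0·9}·(-1)^0·(-1)^1 = -1.
v=3: a=3^-6·(≡1), b=3^2·(≡1) mod 3; (1|3)=+1, (1|3)=+1; (−1)^{-6·2·1}·(+1)^2·(+1)^-6 = +1.
Ram(-38570, 22) = {2, 5, 11, 19}; no ℚ_2-point on the conic.

[2, 5, 11, 19]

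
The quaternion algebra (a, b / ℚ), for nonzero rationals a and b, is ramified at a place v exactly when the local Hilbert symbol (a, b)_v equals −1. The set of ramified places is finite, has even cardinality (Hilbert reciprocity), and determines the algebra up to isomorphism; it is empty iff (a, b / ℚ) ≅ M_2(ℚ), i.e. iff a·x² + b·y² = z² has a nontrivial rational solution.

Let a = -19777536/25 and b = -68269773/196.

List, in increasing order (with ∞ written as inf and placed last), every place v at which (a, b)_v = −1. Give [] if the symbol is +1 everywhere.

[3, 29, 37, inf]

(a, b) ≡ (-2146, -564213) mod (ℚ^×)²; places V = {2, 3, 5, 7, 11, 13, 17, 23, 29, 37, ∞}.
(a,b)_37: α=1, u≡33; β=1, v≡19 (mod 37); (33|37)=+1, (19|37)=-1; sign (−1)^0·+1^1·-1^1 = -1.
(a,b)_3: α=2, u≡2; β=1, v≡2 (mod 3); (2|3)=-1, (2|3)=-1; sign (−1)^0·-1^1·-1^2 = -1.
(a,b)_2: α=11, β=-2; u≡7, v≡3 (mod 8); ε(u)ε(v)=1·1, αω(v)=11·1, βω(u)=-2·0; sum ≡ 0  ⇒  +1.
(a,b)_11: α=0, u≡8; β=2, v≡6 (mod 11); (8|11)=-1, (6|11)=-1; sign (−1)^0·-1^2·-1^0 = +1.
(a,b)_17: α=0, u≡16; β=1, v≡14 (mod 17); (16|17)=+1, (14|17)=-1; sign (−1)^0·+1^1·-1^0 = +1.
(a,b)_23: α=0, u≡13; β=1, v≡5 (mod 23); (13|23)=+1, (5|23)=-1; sign (−1)^0·+1^1·-1^0 = +1.
(a,b)_29: α=1, u≡5; β=0, v≡17 (mod 29); (5|29)=+1, (17|29)=-1; sign (−1)^0·+1^0·-1^1 = -1.
(a,b)_∞: sgn(-2146)=−, sgn(-564213)=−, so -1.
(a,b)_5: α=-2, u≡4; β=0, v≡2 (mod 5); (4|5)=+1, (2|5)=-1; sign (−1)^0·+1^0·-1^-2 = +1.
(a,b)_7: α=0, u≡3; β=-2, v≡4 (mod 7); (3|7)=-1, (4|7)=+1; sign (−1)^0·-1^-2·+1^0 = +1.
(a,b)_13: α=0, u≡12; β=1, v≡11 (mod 13); (12|13)=+1, (11|13)=-1; sign (−1)^0·+1^1·-1^0 = +1.
Ram(-2146, -564213) = {3, 29, 37, ∞}; no ℚ_3-point on the conic.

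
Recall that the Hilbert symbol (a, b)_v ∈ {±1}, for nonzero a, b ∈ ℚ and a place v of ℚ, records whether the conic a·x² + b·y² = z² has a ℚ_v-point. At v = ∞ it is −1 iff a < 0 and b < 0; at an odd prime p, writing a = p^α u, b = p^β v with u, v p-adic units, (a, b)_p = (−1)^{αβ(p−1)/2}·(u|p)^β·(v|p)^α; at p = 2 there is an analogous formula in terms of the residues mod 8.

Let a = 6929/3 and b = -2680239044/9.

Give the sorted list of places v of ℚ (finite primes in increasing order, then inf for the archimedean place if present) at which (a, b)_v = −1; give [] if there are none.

(a, b) ≡ (123, -13674689) mod (ℚ^×)²; places V = {2, 3, 7, 13, 29, 31, 41, 53, ∞}.
(a,b)_29: α=0, u≡9; β=1, v≡4 (mod 29); (9|29)=+1, (4|29)=+1; sign (−1)^0·+1^1·+1^0 = +1.
(a,b)_2: α=0, β=2; u≡3, v≡7 (mod 8); ε(u)ε(v)=1·1, αω(v)=0·0, βω(u)=2·1; sum ≡ 1  ⇒  -1.
(a,b)_7: α=0, u≡2; β=3, v≡3 (mod 7); (2|7)=+1, (3|7)=-1; sign (−1)^0·+1^3·-1^0 = +1.
(a,b)_3: α=-1, u≡2; β=-2, v≡1 (mod 3); (2|3)=-1, (1|3)=+1; sign (−1)^0·-1^-2·+1^-1 = +1.
(a,b)_53: α=0, u≡13; β=1, v≡16 (mod 53); (13|53)=+1, (16|53)=+1; sign (−1)^0·+1^1·+1^0 = +1.
(a,b)_41: α=1, u≡29; β=1, v≡35 (mod 41); (29|41)=-1, (35|41)=-1; sign (−1)^0·-1^1·-1^1 = +1.
(a,b)_∞: sgn(123)=+, sgn(-13674689)=−, so +1.
(a,b)_31: α=0, u≡26; β=1, v≡26 (mod 31); (26|31)=-1, (26|31)=-1; sign (−1)^0·-1^1·-1^0 = -1.
(a,b)_13: α=2, u≡5; β=0, v≡7 (mod 13); (5|13)=-1, (7|13)=-1; sign (−1)^0·-1^0·-1^2 = +1.
|Ram(123, -13674689)| = 2, even; anisotropic at {2, 31}.

[2, 31]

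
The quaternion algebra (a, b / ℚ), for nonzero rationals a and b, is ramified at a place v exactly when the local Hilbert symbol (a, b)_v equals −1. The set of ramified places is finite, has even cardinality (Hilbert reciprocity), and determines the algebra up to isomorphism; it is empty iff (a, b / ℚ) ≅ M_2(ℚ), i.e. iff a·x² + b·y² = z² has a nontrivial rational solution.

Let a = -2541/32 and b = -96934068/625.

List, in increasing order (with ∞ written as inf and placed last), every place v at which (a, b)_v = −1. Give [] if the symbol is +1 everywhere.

Mod squares: a ≡ -42, b ≡ -77. Check v ∈ {∞, 2, 3, 5, 7, 11, 17}.
v=2: v_2(a)=-5, v_2(b)=2; units ≡ 3, 3 (mod 8); ε·ε+αω+βω = 1·1+-5·1+2·1 ≡ 0  ⇒  (a,b)_2 = +1.
v=5: a=5^0·(≡2), b=5^-4·(≡2) mod 5; (2|5)=-1, (2|5)=-1; (−1)^{0·-4·2}·(-1)^-4·(-1)^0 = +1.
v=11: a=11^2·(≡10), b=11^3·(≡4) mod 11; (10|11)=-1, (4|11)=+1; (−1)^{2·3·5}·(-1)^3·(+1)^2 = -1.
v=∞: -42 < 0 and -77 < 0  ⇒  (a,b)_∞ = -1.
v=17: a=17^0·(≡4), b=17^2·(≡9) mod 17; (4|17)=+1, (9|17)=+1; (−1)^{0·2·8}·(+1)^2·(+1)^0 = +1.
v=7: a=7^1·(≡2), b=7^1·(≡6) mod 7; (2|7)=+1, (6|7)=-1; (−1)^{1·1·3}·(+1)^1·(-1)^1 = +1.
v=3: a=3^1·(≡1), b=3^2·(≡1) mod 3; (1|3)=+1, (1|3)=+1; (−1)^{1·2·1}·(+1)^2·(+1)^1 = +1.
|Ram(-42, -77)| = 2, even; anisotropic at {11, ∞}.

[11, inf]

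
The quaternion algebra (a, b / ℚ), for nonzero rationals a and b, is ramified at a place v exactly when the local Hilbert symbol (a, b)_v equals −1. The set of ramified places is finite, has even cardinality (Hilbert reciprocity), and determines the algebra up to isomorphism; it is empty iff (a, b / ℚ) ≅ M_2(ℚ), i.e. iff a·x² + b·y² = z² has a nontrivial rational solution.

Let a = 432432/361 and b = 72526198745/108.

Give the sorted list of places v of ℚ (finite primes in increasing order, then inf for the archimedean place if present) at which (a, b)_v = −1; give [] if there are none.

[2, 3, 5, 7, 11, 13]

Mod squares: a ≡ 3003, b ≡ 90915. Check v ∈ {∞, 2, 3, 5, 7, 11, 13, 17, 19, 29}.
v=3: a=3^3·(≡2), b=3^-3·(≡2) mod 3; (2|3)=-1, (2|3)=-1; (−1)^{3·-3·1}·(-1)^-3·(-1)^3 = -1.
v=5: a=5^0·(≡2), b=5^1·(≡3) mod 5; (2|5)=-1, (3|5)=-1; (−1)^{0·1·2}·(-1)^1·(-1)^0 = -1.
v=29: a=29^0·(≡1), b=29^1·(≡2) mod 29; (1|29)=+1, (2|29)=-1; (−1)^{0·1·14}·(+1)^1·(-1)^0 = +1.
v=2: v_2(a)=4, v_2(b)=-2; units ≡ 3, 3 (mod 8); ε·ε+αω+βω = 1·1+4·1+-2·1 ≡ 1  ⇒  (a,b)_2 = -1.
v=17: a=17^0·(≡5), b=17^2·(≡15) mod 17; (5|17)=-1, (15|17)=+1; (−1)^{0·2·8}·(-1)^2·(+1)^0 = +1.
v=7: a=7^1·(≡2), b=7^2·(≡6) mod 7; (2|7)=+1, (6|7)=-1; (−1)^{1·2·3}·(+1)^2·(-1)^1 = -1.
v=11: a=11^1·(≡1), b=11^1·(≡4) mod 11; (1|11)=+1, (4|11)=+1; (−1)^{1·1·5}·(+1)^1·(+1)^1 = -1.
v=13: a=13^1·(≡1), b=13^2·(≡2) mod 13; (1|13)=+1, (2|13)=-1; (−1)^{1·2·6}·(+1)^2·(-1)^1 = -1.
v=19: a=19^-2·(≡11), b=19^1·(≡17) mod 19; (11|19)=+1, (17|19)=+1; (−1)^{-2·1·9}·(+1)^1·(+1)^-2 = +1.
v=∞: 3003 > 0 and 90915 > 0  ⇒  (a,b)_∞ = +1.
(3003, 90915 / ℚ) ramifies at {2, 3, 5, 7, 11, 13}: a division algebra.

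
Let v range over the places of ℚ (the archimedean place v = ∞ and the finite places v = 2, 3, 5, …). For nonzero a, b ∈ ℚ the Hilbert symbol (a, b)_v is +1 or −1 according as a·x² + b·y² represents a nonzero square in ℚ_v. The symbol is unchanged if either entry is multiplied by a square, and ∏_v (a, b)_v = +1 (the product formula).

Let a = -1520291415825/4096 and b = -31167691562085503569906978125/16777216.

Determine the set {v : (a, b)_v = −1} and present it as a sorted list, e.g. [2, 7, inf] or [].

[2, 3, 5, 29, 31, inf]

(a, b) ≡ (-15321657, -13485) mod (ℚ^×)²; places V = {2, 3, 5, 7, 13, 19, 23, 29, 31, ∞}.
(a,b)_19: α=1, u≡2; β=2, v≡1 (mod 19); (2|19)=-1, (1|19)=+1; sign (−1)^0·-1^2·+1^1 = +1.
(a,b)_29: α=1, u≡8; β=3, v≡23 (mod 29); (8|29)=-1, (23|29)=+1; sign (−1)^0·-1^3·+1^1 = -1.
(a,b)_13: α=1, u≡10; β=2, v≡3 (mod 13); (10|13)=+1, (3|13)=+1; sign (−1)^0·+1^2·+1^1 = +1.
(a,b)_7: α=2, u≡5; β=4, v≡2 (mod 7); (5|7)=-1, (2|7)=+1; sign (−1)^0·-1^4·+1^2 = +1.
(a,b)_∞: sgn(-15321657)=−, sgn(-13485)=−, so -1.
(a,b)_31: α=1, u≡21; β=3, v≡24 (mod 31); (21|31)=-1, (24|31)=-1; sign (−1)^1·-1^3·-1^1 = -1.
(a,b)_2: α=-12, β=-24; u≡7, v≡3 (mod 8); ε(u)ε(v)=1·1, αω(v)=-12·1, βω(u)=-24·0; sum ≡ 1  ⇒  -1.
(a,b)_3: α=5, u≡2; β=11, v≡2 (mod 3); (2|3)=-1, (2|3)=-1; sign (−1)^1·-1^11·-1^5 = -1.
(a,b)_5: α=2, u≡2; β=5, v≡2 (mod 5); (2|5)=-1, (2|5)=-1; sign (−1)^0·-1^5·-1^2 = -1.
(a,b)_23: α=1, u≡8; β=2, v≡12 (mod 23); (8|23)=+1, (12|23)=+1; sign (−1)^0·+1^2·+1^1 = +1.
Ram(-15321657, -13485) = {2, 3, 5, 29, 31, ∞}; no ℚ_2-point on the conic.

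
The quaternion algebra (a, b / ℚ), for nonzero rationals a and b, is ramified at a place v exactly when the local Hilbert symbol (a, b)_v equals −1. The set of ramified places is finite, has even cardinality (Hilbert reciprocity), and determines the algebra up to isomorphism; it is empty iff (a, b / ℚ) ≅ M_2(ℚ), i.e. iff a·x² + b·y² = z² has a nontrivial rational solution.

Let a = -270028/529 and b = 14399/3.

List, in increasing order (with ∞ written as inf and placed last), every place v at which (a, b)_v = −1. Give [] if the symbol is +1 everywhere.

[3, 17]

(a, b) ≡ (-187, 357) mod (ℚ^×)²; places V = {2, 3, 7, 11, 17, 19, 23, ∞}.
(a,b)_19: α=2, u≡15; β=0, v≡18 (mod 19); (15|19)=-1, (18|19)=-1; sign (−1)^0·-1^0·-1^2 = +1.
(a,b)_23: α=-2, u≡15; β=0, v≡8 (mod 23); (15|23)=-1, (8|23)=+1; sign (−1)^0·-1^0·+1^-2 = +1.
(a,b)_7: α=0, u≡1; β=1, v≡2 (mod 7); (1|7)=+1, (2|7)=+1; sign (−1)^0·+1^1·+1^0 = +1.
(a,b)_∞: sgn(-187)=−, sgn(357)=+, so +1.
(a,b)_3: α=0, u≡2; β=-1, v≡2 (mod 3); (2|3)=-1, (2|3)=-1; sign (−1)^0·-1^-1·-1^0 = -1.
(a,b)_2: α=2, β=0; u≡5, v≡5 (mod 8); ε(u)ε(v)=0·0, αω(v)=2·1, βω(u)=0·1; sum ≡ 0  ⇒  +1.
(a,b)_11: α=1, u≡4; β=2, v≡3 (mod 11); (4|11)=+1, (3|11)=+1; sign (−1)^0·+1^2·+1^1 = +1.
(a,b)_17: α=1, u≡14; β=1, v≡16 (mod 17); (14|17)=-1, (16|17)=+1; sign (−1)^0·-1^1·+1^1 = -1.
Ram(-187, 357) = {3, 17}; no ℚ_3-point on the conic.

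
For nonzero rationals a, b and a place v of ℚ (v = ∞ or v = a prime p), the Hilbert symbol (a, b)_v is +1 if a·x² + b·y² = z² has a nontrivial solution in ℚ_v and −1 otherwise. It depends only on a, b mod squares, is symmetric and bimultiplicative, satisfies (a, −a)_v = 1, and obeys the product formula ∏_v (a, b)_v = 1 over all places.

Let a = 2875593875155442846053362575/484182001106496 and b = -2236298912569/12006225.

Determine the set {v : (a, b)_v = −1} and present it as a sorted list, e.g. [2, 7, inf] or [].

[2, 17, 23, 31]

Mod squares: a ≡ 23, b ≡ -12121. Check v ∈ {∞, 2, 3, 5, 7, 11, 17, 23, 31, 47}.
v=31: a=31^2·(≡6), b=31^1·(≡27) mod 31; (6|31)=-1, (27|31)=-1; (−1)^{2·1·15}·(-1)^1·(-1)^2 = -1.
v=47: a=47^4·(≡44), b=47^2·(≡44) mod 47; (44|47)=-1, (44|47)=-1; (−1)^{4·2·23}·(-1)^2·(-1)^4 = +1.
v=17: a=17^10·(≡14), b=17^5·(≡15) mod 17; (14|17)=-1, (15|17)=+1; (−1)^{10·5·8}·(-1)^5·(+1)^10 = -1.
v=5: a=5^2·(≡3), b=5^-2·(≡4) mod 5; (3|5)=-1, (4|5)=+1; (−1)^{2·-2·2}·(-1)^-2·(+1)^2 = +1.
v=3: a=3^-12·(≡2), b=3^-4·(≡2) mod 3; (2|3)=-1, (2|3)=-1; (−1)^{-12·-4·1}·(-1)^-4·(-1)^-12 = +1.
v=∞: 23 > 0 and -12121 < 0  ⇒  (a,b)_∞ = +1.
v=7: a=7^-6·(≡4), b=7^-2·(≡5) mod 7; (4|7)=+1, (5|7)=-1; (−1)^{-6·-2·3}·(+1)^-2·(-1)^-6 = +1.
v=11: a=11^-2·(≡3), b=11^-2·(≡3) mod 11; (3|11)=+1, (3|11)=+1; (−1)^{-2·-2·5}·(+1)^-2·(+1)^-2 = +1.
v=23: a=23^3·(≡18), b=23^1·(≡6) mod 23; (18|23)=+1, (6|23)=+1; (−1)^{3·1·11}·(+1)^1·(+1)^3 = -1.
v=2: v_2(a)=-6, v_2(b)=0; units ≡ 7, 7 (mod 8); ε·ε+αω+βω = 1·1+-6·0+0·0 ≡ 1  ⇒  (a,b)_2 = -1.
|Ram(23, -12121)| = 4, even; anisotropic at {2, 17, 23, 31}.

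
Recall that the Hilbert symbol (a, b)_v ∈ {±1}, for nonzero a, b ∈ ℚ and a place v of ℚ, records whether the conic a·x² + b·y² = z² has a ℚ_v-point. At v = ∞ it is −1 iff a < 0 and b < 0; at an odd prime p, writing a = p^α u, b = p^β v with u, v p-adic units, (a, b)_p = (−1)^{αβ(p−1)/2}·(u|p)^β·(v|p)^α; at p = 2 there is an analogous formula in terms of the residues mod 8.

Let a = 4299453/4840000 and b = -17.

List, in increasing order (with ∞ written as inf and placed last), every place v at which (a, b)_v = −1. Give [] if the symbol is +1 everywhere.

Mod squares: a ≡ 1653, b ≡ -17. Check v ∈ {∞, 2, 3, 5, 11, 17, 19, 29}.
v=5: a=5^-4·(≡2), b=5^0·(≡3) mod 5; (2|5)=-1, (3|5)=-1; (−1)^{-4·0·2}·(-1)^0·(-1)^-4 = +1.
v=2: v_2(a)=-6, v_2(b)=0; units ≡ 5, 7 (mod 8); ε·ε+αω+βω = 0·1+-6·0+0·1 ≡ 0  ⇒  (a,b)_2 = +1.
v=11: a=11^-2·(≡1), b=11^0·(≡5) mod 11; (1|11)=+1, (5|11)=+1; (−1)^{-2·0·5}·(+1)^0·(+1)^-2 = +1.
v=29: a=29^1·(≡6), b=29^0·(≡12) mod 29; (6|29)=+1, (12|29)=-1; (−1)^{1·0·14}·(+1)^0·(-1)^1 = -1.
v=∞: 1653 > 0 and -17 < 0  ⇒  (a,b)_∞ = +1.
v=3: a=3^3·(≡2), b=3^0·(≡1) mod 3; (2|3)=-1, (1|3)=+1; (−1)^{3·0·1}·(-1)^0·(+1)^3 = +1.
v=19: a=19^1·(≡1), b=19^0·(≡2) mod 19; (1|19)=+1, (2|19)=-1; (−1)^{1·0·9}·(+1)^0·(-1)^1 = -1.
v=17: a=17^2·(≡16), b=17^1·(≡16) mod 17; (16|17)=+1, (16|17)=+1; (−1)^{2·1·8}·(+1)^1·(+1)^2 = +1.
|Ram(1653, -17)| = 2, even; anisotropic at {19, 29}.

[19, 29]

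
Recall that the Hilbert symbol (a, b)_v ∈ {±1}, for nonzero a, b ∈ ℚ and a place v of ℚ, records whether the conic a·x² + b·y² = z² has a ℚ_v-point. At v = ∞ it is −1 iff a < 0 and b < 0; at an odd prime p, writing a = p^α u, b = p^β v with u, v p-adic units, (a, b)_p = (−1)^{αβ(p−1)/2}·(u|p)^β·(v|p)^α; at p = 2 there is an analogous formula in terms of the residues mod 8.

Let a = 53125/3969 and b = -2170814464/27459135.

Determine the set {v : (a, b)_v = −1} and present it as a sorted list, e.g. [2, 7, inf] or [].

(a, b) ≡ (85, -15) mod (ℚ^×)²; places V = {2, 3, 5, 7, 11, 13, 17, 41, ∞}.
(a,b)_7: α=-2, u≡4; β=2, v≡5 (mod 7); (4|7)=+1, (5|7)=-1; sign (−1)^0·+1^2·-1^-2 = +1.
(a,b)_17: α=1, u≡6; β=0, v≡15 (mod 17); (6|17)=-1, (15|17)=+1; sign (−1)^0·-1^0·+1^1 = +1.
(a,b)_3: α=-4, u≡1; β=-3, v≡1 (mod 3); (1|3)=+1, (1|3)=+1; sign (−1)^0·+1^-3·+1^-4 = +1.
(a,b)_11: α=0, u≡8; β=-2, v≡10 (mod 11); (8|11)=-1, (10|11)=-1; sign (−1)^0·-1^-2·-1^0 = +1.
(a,b)_∞: sgn(85)=+, sgn(-15)=−, so +1.
(a,b)_41: α=0, u≡27; β=-2, v≡38 (mod 41); (27|41)=-1, (38|41)=-1; sign (−1)^0·-1^-2·-1^0 = +1.
(a,b)_2: α=0, β=18; u≡5, v≡1 (mod 8); ε(u)ε(v)=0·0, αω(v)=0·0, βω(u)=18·1; sum ≡ 0  ⇒  +1.
(a,b)_13: α=0, u≡5; β=2, v≡5 (mod 13); (5|13)=-1, (5|13)=-1; sign (−1)^0·-1^2·-1^0 = +1.
(a,b)_5: α=5, u≡3; β=-1, v≡3 (mod 5); (3|5)=-1, (3|5)=-1; sign (−1)^0·-1^-1·-1^5 = +1.
Ram(a, b) = ∅: the form 85·x² + -15·y² − z² is isotropic over every ℚ_v, so by Hasse–Minkowski it is isotropic over ℚ.

[]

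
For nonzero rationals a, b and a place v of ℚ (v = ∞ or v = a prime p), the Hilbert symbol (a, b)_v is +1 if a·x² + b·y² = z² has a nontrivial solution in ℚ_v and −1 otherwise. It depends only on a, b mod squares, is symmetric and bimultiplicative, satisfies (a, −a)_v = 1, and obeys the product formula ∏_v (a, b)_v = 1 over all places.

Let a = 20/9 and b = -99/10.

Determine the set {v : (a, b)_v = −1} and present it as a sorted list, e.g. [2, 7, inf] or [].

[2, 5]

Mod squares: a ≡ 5, b ≡ -110. Check v ∈ {∞, 2, 3, 5, 11}.
v=3: a=3^-2·(≡2), b=3^2·(≡1) mod 3; (2|3)=-1, (1|3)=+1; (−1)^{-2·2·1}·(-1)^2·(+1)^-2 = +1.
v=∞: 5 > 0 and -110 < 0  ⇒  (a,b)_∞ = +1.
v=11: a=11^0·(≡1), b=11^1·(≡9) mod 11; (1|11)=+1, (9|11)=+1; (−1)^{0·1·5}·(+1)^1·(+1)^0 = +1.
v=2: v_2(a)=2, v_2(b)=-1; units ≡ 5, 1 (mod 8); ε·ε+αω+βω = 0·0+2·0+-1·1 ≡ 1  ⇒  (a,b)_2 = -1.
v=5: a=5^1·(≡1), b=5^-1·(≡3) mod 5; (1|5)=+1, (3|5)=-1; (−1)^{1·-1·2}·(+1)^-1·(-1)^1 = -1.
|Ram(5, -110)| = 2, even; anisotropic at {2, 5}.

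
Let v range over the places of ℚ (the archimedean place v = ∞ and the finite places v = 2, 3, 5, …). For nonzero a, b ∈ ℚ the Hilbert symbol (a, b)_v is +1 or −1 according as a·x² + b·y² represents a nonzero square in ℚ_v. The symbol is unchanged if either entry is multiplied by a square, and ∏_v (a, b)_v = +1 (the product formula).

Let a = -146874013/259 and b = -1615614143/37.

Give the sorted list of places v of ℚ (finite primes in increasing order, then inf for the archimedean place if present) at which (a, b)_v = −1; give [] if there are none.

(a, b) ≡ (-133903, -1739) mod (ℚ^×)²; places V = {2, 7, 11, 13, 37, 41, 47, ∞}.
(a,b)_7: α=-1, u≡4; β=0, v≡2 (mod 7); (4|7)=+1, (2|7)=+1; sign (−1)^0·+1^0·+1^-1 = +1.
(a,b)_11: α=1, u≡4; β=2, v≡6 (mod 11); (4|11)=+1, (6|11)=-1; sign (−1)^0·+1^2·-1^1 = -1.
(a,b)_2: α=0, β=0; u≡1, v≡5 (mod 8); ε(u)ε(v)=0·0, αω(v)=0·1, βω(u)=0·0; sum ≡ 0  ⇒  +1.
(a,b)_37: α=-1, u≡11; β=-1, v≡33 (mod 37); (11|37)=+1, (33|37)=+1; sign (−1)^0·+1^-1·+1^-1 = +1.
(a,b)_41: α=2, u≡3; β=2, v≡26 (mod 41); (3|41)=-1, (26|41)=-1; sign (−1)^0·-1^2·-1^2 = +1.
(a,b)_∞: sgn(-133903)=−, sgn(-1739)=−, so -1.
(a,b)_47: α=1, u≡8; β=1, v≡5 (mod 47); (8|47)=+1, (5|47)=-1; sign (−1)^1·+1^1·-1^1 = +1.
(a,b)_13: α=2, u≡1; β=2, v≡12 (mod 13); (1|13)=+1, (12|13)=+1; sign (−1)^0·+1^2·+1^2 = +1.
|Ram(-133903, -1739)| = 2, even; anisotropic at {11, ∞}.

[11, inf]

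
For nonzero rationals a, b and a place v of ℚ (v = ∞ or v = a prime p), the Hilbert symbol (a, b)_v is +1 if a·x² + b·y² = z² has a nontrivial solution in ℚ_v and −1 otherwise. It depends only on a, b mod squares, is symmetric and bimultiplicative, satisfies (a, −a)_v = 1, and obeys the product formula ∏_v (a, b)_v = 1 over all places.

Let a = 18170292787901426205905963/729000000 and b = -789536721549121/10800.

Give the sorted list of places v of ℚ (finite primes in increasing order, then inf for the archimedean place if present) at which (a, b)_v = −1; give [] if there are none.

Mod squares: a ≡ 203, b ≡ -19227. Check v ∈ {∞, 2, 3, 5, 7, 13, 17, 19, 29}.
v=∞: 203 > 0 and -19227 < 0  ⇒  (a,b)_∞ = +1.
v=7: a=7^7·(≡4), b=7^4·(≡2) mod 7; (4|7)=+1, (2|7)=+1; (−1)^{7·4·3}·(+1)^4·(+1)^7 = +1.
v=17: a=17^2·(≡2), b=17^1·(≡2) mod 17; (2|17)=+1, (2|17)=+1; (−1)^{2·1·8}·(+1)^1·(+1)^2 = +1.
v=19: a=19^4·(≡13), b=19^2·(≡5) mod 19; (13|19)=-1, (5|19)=+1; (−1)^{4·2·9}·(-1)^2·(+1)^4 = +1.
v=3: a=3^-6·(≡2), b=3^-3·(≡2) mod 3; (2|3)=-1, (2|3)=-1; (−1)^{-6·-3·1}·(-1)^-3·(-1)^-6 = -1.
v=29: a=29^5·(≡9), b=29^3·(≡24) mod 29; (9|29)=+1, (24|29)=+1; (−1)^{5·3·14}·(+1)^3·(+1)^5 = +1.
v=2: v_2(a)=-6, v_2(b)=-4; units ≡ 3, 5 (mod 8); ε·ε+αω+βω = 1·0+-6·1+-4·1 ≡ 0  ⇒  (a,b)_2 = +1.
v=5: a=5^-6·(≡3), b=5^-2·(≡2) mod 5; (3|5)=-1, (2|5)=-1; (−1)^{-6·-2·2}·(-1)^-2·(-1)^-6 = +1.
v=13: a=13^4·(≡2), b=13^3·(≡3) mod 13; (2|13)=-1, (3|13)=+1; (−1)^{4·3·6}·(-1)^3·(+1)^4 = -1.
Ram(203, -19227) = {3, 13}; no ℚ_3-point on the conic.

[3, 13]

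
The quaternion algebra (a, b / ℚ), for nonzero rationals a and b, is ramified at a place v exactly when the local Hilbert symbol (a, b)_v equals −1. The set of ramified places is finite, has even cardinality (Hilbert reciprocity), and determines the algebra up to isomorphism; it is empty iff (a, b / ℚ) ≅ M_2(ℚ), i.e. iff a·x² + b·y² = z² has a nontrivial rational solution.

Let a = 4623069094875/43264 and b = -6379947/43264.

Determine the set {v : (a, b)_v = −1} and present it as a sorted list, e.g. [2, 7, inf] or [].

[5, 17, 23, 37]

(a, b) ≡ (1450955, -14467) mod (ℚ^×)²; places V = {2, 3, 5, 7, 11, 13, 17, 23, 31, 37, ∞}.
(a,b)_3: α=2, u≡2; β=2, v≡2 (mod 3); (2|3)=-1, (2|3)=-1; sign (−1)^0·-1^2·-1^2 = +1.
(a,b)_13: α=-2, u≡4; β=-2, v≡7 (mod 13); (4|13)=+1, (7|13)=-1; sign (−1)^0·+1^-2·-1^-2 = +1.
(a,b)_37: α=1, u≡17; β=1, v≡36 (mod 37); (17|37)=-1, (36|37)=+1; sign (−1)^0·-1^1·+1^1 = -1.
(a,b)_∞: sgn(1450955)=+, sgn(-14467)=−, so +1.
(a,b)_2: α=-8, β=-8; u≡3, v≡5 (mod 8); ε(u)ε(v)=1·0, αω(v)=-8·1, βω(u)=-8·1; sum ≡ 0  ⇒  +1.
(a,b)_7: α=2, u≡1; β=2, v≡1 (mod 7); (1|7)=+1, (1|7)=+1; sign (−1)^0·+1^2·+1^2 = +1.
(a,b)_23: α=1, u≡21; β=1, v≡14 (mod 23); (21|23)=-1, (14|23)=-1; sign (−1)^1·-1^1·-1^1 = -1.
(a,b)_31: α=1, u≡11; β=0, v≡20 (mod 31); (11|31)=-1, (20|31)=+1; sign (−1)^0·-1^0·+1^1 = +1.
(a,b)_11: α=1, u≡3; β=0, v≡9 (mod 11); (3|11)=+1, (9|11)=+1; sign (−1)^0·+1^0·+1^1 = +1.
(a,b)_5: α=3, u≡1; β=0, v≡2 (mod 5); (1|5)=+1, (2|5)=-1; sign (−1)^0·+1^0·-1^3 = -1.
(a,b)_17: α=2, u≡6; β=1, v≡16 (mod 17); (6|17)=-1, (16|17)=+1; sign (−1)^0·-1^1·+1^2 = -1.
|Ram(1450955, -14467)| = 4, even; anisotropic at {5, 17, 23, 37}.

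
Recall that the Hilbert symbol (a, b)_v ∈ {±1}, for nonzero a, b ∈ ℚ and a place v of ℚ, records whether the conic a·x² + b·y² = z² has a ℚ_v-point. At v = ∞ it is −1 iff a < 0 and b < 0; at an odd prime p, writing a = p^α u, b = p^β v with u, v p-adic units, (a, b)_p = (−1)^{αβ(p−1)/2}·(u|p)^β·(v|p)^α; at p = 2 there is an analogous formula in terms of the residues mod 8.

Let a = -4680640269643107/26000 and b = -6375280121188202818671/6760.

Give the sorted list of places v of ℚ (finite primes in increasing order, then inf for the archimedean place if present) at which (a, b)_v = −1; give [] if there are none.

[2, 3, 5, inf]

(a, b) ≡ (-195, -2310) mod (ℚ^×)²; places V = {2, 3, 5, 7, 11, 13, 19, 29, ∞}.
(a,b)_11: α=2, u≡5; β=3, v≡6 (mod 11); (5|11)=+1, (6|11)=-1; sign (−1)^0·+1^3·-1^2 = +1.
(a,b)_19: α=4, u≡13; β=6, v≡18 (mod 19); (13|19)=-1, (18|19)=-1; sign (−1)^0·-1^6·-1^4 = +1.
(a,b)_13: α=-1, u≡8; β=-2, v≡1 (mod 13); (8|13)=-1, (1|13)=+1; sign (−1)^0·-1^-2·+1^-1 = +1.
(a,b)_∞: sgn(-195)=−, sgn(-2310)=−, so -1.
(a,b)_5: α=-3, u≡1; β=-1, v≡2 (mod 5); (1|5)=+1, (2|5)=-1; sign (−1)^0·+1^-1·-1^-3 = -1.
(a,b)_3: α=1, u≡1; β=1, v≡1 (mod 3); (1|3)=+1, (1|3)=+1; sign (−1)^1·+1^1·+1^1 = -1.
(a,b)_2: α=-4, β=-3; u≡5, v≡5 (mod 8); ε(u)ε(v)=0·0, αω(v)=-4·1, βω(u)=-3·1; sum ≡ 1  ⇒  -1.
(a,b)_7: α=6, u≡1; β=9, v≡5 (mod 7); (1|7)=+1, (5|7)=-1; sign (−1)^0·+1^9·-1^6 = +1.
(a,b)_29: α=2, u≡3; β=2, v≡15 (mod 29); (3|29)=-1, (15|29)=-1; sign (−1)^0·-1^2·-1^2 = +1.
(-195, -2310 / ℚ) ramifies at {2, 3, 5, ∞}: a division algebra.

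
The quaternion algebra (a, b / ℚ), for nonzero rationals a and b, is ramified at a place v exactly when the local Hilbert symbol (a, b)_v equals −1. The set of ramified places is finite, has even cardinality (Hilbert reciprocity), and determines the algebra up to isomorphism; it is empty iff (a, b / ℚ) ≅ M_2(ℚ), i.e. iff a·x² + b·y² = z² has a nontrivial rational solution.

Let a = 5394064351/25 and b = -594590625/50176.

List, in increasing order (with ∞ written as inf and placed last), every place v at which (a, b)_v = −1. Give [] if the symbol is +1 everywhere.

[2, 13, 29, 43]

(a, b) ≡ (10196719, -145) mod (ℚ^×)²; places V = {2, 3, 5, 7, 13, 17, 23, 29, 37, 43, ∞}.
(a,b)_43: α=1, u≡23; β=0, v≡34 (mod 43); (23|43)=+1, (34|43)=-1; sign (−1)^0·+1^0·-1^1 = -1.
(a,b)_∞: sgn(10196719)=+, sgn(-145)=−, so +1.
(a,b)_37: α=1, u≡30; β=0, v≡1 (mod 37); (30|37)=+1, (1|37)=+1; sign (−1)^0·+1^0·+1^1 = +1.
(a,b)_23: α=2, u≡7; β=0, v≡3 (mod 23); (7|23)=-1, (3|23)=+1; sign (−1)^0·-1^0·+1^2 = +1.
(a,b)_5: α=-2, u≡1; β=5, v≡1 (mod 5); (1|5)=+1, (1|5)=+1; sign (−1)^0·+1^5·+1^-2 = +1.
(a,b)_13: α=1, u≡6; β=0, v≡11 (mod 13); (6|13)=-1, (11|13)=-1; sign (−1)^0·-1^0·-1^1 = -1.
(a,b)_17: α=1, u≡16; β=0, v≡13 (mod 17); (16|17)=+1, (13|17)=+1; sign (−1)^0·+1^0·+1^1 = +1.
(a,b)_7: α=0, u≡1; β=-2, v≡4 (mod 7); (1|7)=+1, (4|7)=+1; sign (−1)^0·+1^-2·+1^0 = +1.
(a,b)_29: α=1, u≡10; β=1, v≡13 (mod 29); (10|29)=-1, (13|29)=+1; sign (−1)^0·-1^1·+1^1 = -1.
(a,b)_3: α=0, u≡1; β=8, v≡2 (mod 3); (1|3)=+1, (2|3)=-1; sign (−1)^0·+1^8·-1^0 = +1.
(a,b)_2: α=0, β=-10; u≡7, v≡7 (mod 8); ε(u)ε(v)=1·1, αω(v)=0·0, βω(u)=-10·0; sum ≡ 1  ⇒  -1.
|Ram(10196719, -145)| = 4, even; anisotropic at {2, 13, 29, 43}.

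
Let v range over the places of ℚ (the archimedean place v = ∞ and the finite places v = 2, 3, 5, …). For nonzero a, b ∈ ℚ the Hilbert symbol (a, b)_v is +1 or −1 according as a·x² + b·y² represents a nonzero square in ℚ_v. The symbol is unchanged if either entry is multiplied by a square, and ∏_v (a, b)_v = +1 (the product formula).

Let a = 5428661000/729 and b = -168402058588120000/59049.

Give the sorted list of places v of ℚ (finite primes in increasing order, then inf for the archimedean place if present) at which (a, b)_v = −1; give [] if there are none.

[5, 7, 17, 19]

Mod squares: a ≡ 22610, b ≡ -7. Check v ∈ {∞, 2, 3, 5, 7, 17, 19}.
v=3: a=3^-6·(≡2), b=3^-10·(≡2) mod 3; (2|3)=-1, (2|3)=-1; (−1)^{-6·-10·1}·(-1)^-10·(-1)^-6 = +1.
v=7: a=7^5·(≡6), b=7^9·(≡3) mod 7; (6|7)=-1, (3|7)=-1; (−1)^{5·9·3}·(-1)^9·(-1)^5 = -1.
v=5: a=5^3·(≡2), b=5^4·(≡2) mod 5; (2|5)=-1, (2|5)=-1; (−1)^{3·4·2}·(-1)^4·(-1)^3 = -1.
v=17: a=17^1·(≡16), b=17^2·(≡5) mod 17; (16|17)=+1, (5|17)=-1; (−1)^{1·2·8}·(+1)^2·(-1)^1 = -1.
v=2: v_2(a)=3, v_2(b)=6; units ≡ 1, 1 (mod 8); ε·ε+αω+βω = 0·0+3·0+6·0 ≡ 0  ⇒  (a,b)_2 = +1.
v=∞: 22610 > 0 and -7 < 0  ⇒  (a,b)_∞ = +1.
v=19: a=19^1·(≡3), b=19^2·(≡13) mod 19; (3|19)=-1, (13|19)=-1; (−1)^{1·2·9}·(-1)^2·(-1)^1 = -1.
Ram(22610, -7) = {5, 7, 17, 19}; no ℚ_5-point on the conic.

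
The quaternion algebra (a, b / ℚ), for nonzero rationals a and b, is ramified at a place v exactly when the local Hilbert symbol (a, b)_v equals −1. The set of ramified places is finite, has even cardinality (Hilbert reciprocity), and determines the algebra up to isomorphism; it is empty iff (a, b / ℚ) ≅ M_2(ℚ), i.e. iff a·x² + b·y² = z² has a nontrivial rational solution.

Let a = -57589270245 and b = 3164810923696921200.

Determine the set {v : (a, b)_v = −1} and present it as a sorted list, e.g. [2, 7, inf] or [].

[2, 5, 23, 31]

(a, b) ≡ (-1344005, 23) mod (ℚ^×)²; places V = {2, 3, 5, 13, 23, 29, 31, ∞}.
(a,b)_31: α=1, u≡5; β=2, v≡24 (mod 31); (5|31)=+1, (24|31)=-1; sign (−1)^0·+1^2·-1^1 = -1.
(a,b)_2: α=0, β=4; u≡3, v≡7 (mod 8); ε(u)ε(v)=1·1, αω(v)=0·0, βω(u)=4·1; sum ≡ 1  ⇒  -1.
(a,b)_3: α=4, u≡1; β=2, v≡2 (mod 3); (1|3)=+1, (2|3)=-1; sign (−1)^0·+1^2·-1^4 = +1.
(a,b)_23: α=3, u≡4; β=5, v≡16 (mod 23); (4|23)=+1, (16|23)=+1; sign (−1)^1·+1^5·+1^3 = -1.
(a,b)_13: α=1, u≡4; β=2, v≡10 (mod 13); (4|13)=+1, (10|13)=+1; sign (−1)^0·+1^2·+1^1 = +1.
(a,b)_29: α=1, u≡10; β=2, v≡1 (mod 29); (10|29)=-1, (1|29)=+1; sign (−1)^0·-1^2·+1^1 = +1.
(a,b)_5: α=1, u≡1; β=2, v≡3 (mod 5); (1|5)=+1, (3|5)=-1; sign (−1)^0·+1^2·-1^1 = -1.
(a,b)_∞: sgn(-1344005)=−, sgn(23)=+, so +1.
(-1344005, 23 / ℚ) ramifies at {2, 5, 23, 31}: a division algebra.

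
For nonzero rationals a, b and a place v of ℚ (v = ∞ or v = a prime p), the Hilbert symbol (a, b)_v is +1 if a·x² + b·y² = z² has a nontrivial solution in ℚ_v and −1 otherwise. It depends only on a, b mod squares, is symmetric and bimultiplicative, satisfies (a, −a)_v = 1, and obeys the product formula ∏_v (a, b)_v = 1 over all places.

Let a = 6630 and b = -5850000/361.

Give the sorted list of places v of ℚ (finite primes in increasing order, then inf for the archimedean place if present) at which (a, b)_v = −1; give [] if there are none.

[2, 5, 13, 17]

Mod squares: a ≡ 6630, b ≡ -65. Check v ∈ {∞, 2, 3, 5, 13, 17, 19}.
v=5: a=5^1·(≡1), b=5^5·(≡3) mod 5; (1|5)=+1, (3|5)=-1; (−1)^{1·5·2}·(+1)^5·(-1)^1 = -1.
v=3: a=3^1·(≡2), b=3^2·(≡1) mod 3; (2|3)=-1, (1|3)=+1; (−1)^{1·2·1}·(-1)^2·(+1)^1 = +1.
v=13: a=13^1·(≡3), b=13^1·(≡6) mod 13; (3|13)=+1, (6|13)=-1; (−1)^{1·1·6}·(+1)^1·(-1)^1 = -1.
v=∞: 6630 > 0 and -65 < 0  ⇒  (a,b)_∞ = +1.
v=2: v_2(a)=1, v_2(b)=4; units ≡ 3, 7 (mod 8); ε·ε+αω+βω = 1·1+1·0+4·1 ≡ 1  ⇒  (a,b)_2 = -1.
v=19: a=19^0·(≡18), b=19^-2·(≡5) mod 19; (18|19)=-1, (5|19)=+1; (−1)^{0·-2·9}·(-1)^-2·(+1)^0 = +1.
v=17: a=17^1·(≡16), b=17^0·(≡10) mod 17; (16|17)=+1, (10|17)=-1; (−1)^{1·0·8}·(+1)^0·(-1)^1 = -1.
|Ram(6630, -65)| = 4, even; anisotropic at {2, 5, 13, 17}.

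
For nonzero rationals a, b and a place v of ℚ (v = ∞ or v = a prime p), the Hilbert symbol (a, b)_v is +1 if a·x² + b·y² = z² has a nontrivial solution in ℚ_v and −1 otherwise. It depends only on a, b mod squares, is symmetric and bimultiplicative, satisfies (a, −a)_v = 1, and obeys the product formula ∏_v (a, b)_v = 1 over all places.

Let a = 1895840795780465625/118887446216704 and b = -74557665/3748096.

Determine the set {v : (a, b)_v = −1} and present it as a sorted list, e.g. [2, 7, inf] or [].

[5, 17]

Mod squares: a ≡ 1105, b ≡ -65. Check v ∈ {∞, 2, 3, 5, 7, 11, 13, 17}.
v=5: a=5^5·(≡1), b=5^1·(≡2) mod 5; (1|5)=+1, (2|5)=-1; (−1)^{5·1·2}·(+1)^1·(-1)^5 = -1.
v=2: v_2(a)=-26, v_2(b)=-8; units ≡ 1, 7 (mod 8); ε·ε+αω+βω = 0·1+-26·0+-8·0 ≡ 0  ⇒  (a,b)_2 = +1.
v=7: a=7^4·(≡6), b=7^2·(≡6) mod 7; (6|7)=-1, (6|7)=-1; (−1)^{4·2·3}·(-1)^2·(-1)^4 = +1.
v=∞: 1105 > 0 and -65 < 0  ⇒  (a,b)_∞ = +1.
v=17: a=17^5·(≡6), b=17^2·(≡6) mod 17; (6|17)=-1, (6|17)=-1; (−1)^{5·2·8}·(-1)^2·(-1)^5 = -1.
v=11: a=11^-6·(≡4), b=11^-4·(≡9) mod 11; (4|11)=+1, (9|11)=+1; (−1)^{-6·-4·5}·(+1)^-4·(+1)^-6 = +1.
v=3: a=3^4·(≡1), b=3^4·(≡1) mod 3; (1|3)=+1, (1|3)=+1; (−1)^{4·4·1}·(+1)^4·(+1)^4 = +1.
v=13: a=13^3·(≡7), b=13^1·(≡5) mod 13; (7|13)=-1, (5|13)=-1; (−1)^{3·1·6}·(-1)^1·(-1)^3 = +1.
|Ram(1105, -65)| = 2, even; anisotropic at {5, 17}.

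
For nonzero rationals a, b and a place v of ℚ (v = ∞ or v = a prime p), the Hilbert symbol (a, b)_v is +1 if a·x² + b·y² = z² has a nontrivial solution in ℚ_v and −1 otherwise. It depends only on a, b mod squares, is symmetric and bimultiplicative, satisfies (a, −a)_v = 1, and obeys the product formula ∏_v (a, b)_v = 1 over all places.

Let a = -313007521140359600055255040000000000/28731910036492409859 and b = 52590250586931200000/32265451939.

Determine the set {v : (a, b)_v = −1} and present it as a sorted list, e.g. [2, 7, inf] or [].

[13, 19]

Mod squares: a ≡ -19, b ≡ 312455. Check v ∈ {∞, 2, 3, 5, 7, 11, 13, 19, 23, 29, 47}.
v=29: a=29^-6·(≡21), b=29^-4·(≡7) mod 29; (21|29)=-1, (7|29)=+1; (−1)^{-6·-4·14}·(-1)^-4·(+1)^-6 = +1.
v=7: a=7^-10·(≡2), b=7^-4·(≡5) mod 7; (2|7)=+1, (5|7)=-1; (−1)^{-10·-4·3}·(+1)^-4·(-1)^-10 = +1.
v=3: a=3^-2·(≡2), b=3^0·(≡2) mod 3; (2|3)=-1, (2|3)=-1; (−1)^{-2·0·1}·(-1)^0·(-1)^-2 = +1.
v=∞: -19 < 0 and 312455 > 0  ⇒  (a,b)_∞ = +1.
v=2: v_2(a)=38, v_2(b)=20; units ≡ 5, 7 (mod 8); ε·ε+αω+βω = 0·1+38·0+20·1 ≡ 0  ⇒  (a,b)_2 = +1.
v=11: a=11^2·(≡4), b=11^1·(≡5) mod 11; (4|11)=+1, (5|11)=+1; (−1)^{2·1·5}·(+1)^1·(+1)^2 = +1.
v=47: a=47^6·(≡12), b=47^4·(≡26) mod 47; (12|47)=+1, (26|47)=-1; (−1)^{6·4·23}·(+1)^4·(-1)^6 = +1.
v=13: a=13^2·(≡8), b=13^1·(≡6) mod 13; (8|13)=-1, (6|13)=-1; (−1)^{2·1·6}·(-1)^1·(-1)^2 = -1.
v=5: a=5^10·(≡1), b=5^5·(≡1) mod 5; (1|5)=+1, (1|5)=+1; (−1)^{10·5·2}·(+1)^5·(+1)^10 = +1.
v=19: a=19^-1·(≡12), b=19^-1·(≡13) mod 19; (12|19)=-1, (13|19)=-1; (−1)^{-1·-1·9}·(-1)^-1·(-1)^-1 = -1.
v=23: a=23^2·(≡6), b=23^1·(≡19) mod 23; (6|23)=+1, (19|23)=-1; (−1)^{2·1·11}·(+1)^1·(-1)^2 = +1.
Ram(-19, 312455) = {13, 19}; no ℚ_13-point on the conic.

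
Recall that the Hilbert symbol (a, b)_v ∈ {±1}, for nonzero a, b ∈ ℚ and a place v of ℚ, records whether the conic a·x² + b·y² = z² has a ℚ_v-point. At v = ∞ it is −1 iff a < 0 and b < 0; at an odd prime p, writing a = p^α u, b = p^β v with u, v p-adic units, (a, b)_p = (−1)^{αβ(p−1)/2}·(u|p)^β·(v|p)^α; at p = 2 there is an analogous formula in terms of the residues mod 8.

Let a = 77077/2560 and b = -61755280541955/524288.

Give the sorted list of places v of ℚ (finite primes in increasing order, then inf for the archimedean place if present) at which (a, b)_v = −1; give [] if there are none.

[2, 5]

(a, b) ≡ (130, -2310) mod (ℚ^×)²; places V = {2, 3, 5, 7, 11, 13, ∞}.
(a,b)_3: α=0, u≡1; β=3, v≡1 (mod 3); (1|3)=+1, (1|3)=+1; sign (−1)^0·+1^3·+1^0 = +1.
(a,b)_13: α=1, u≡12; β=2, v≡4 (mod 13); (12|13)=+1, (4|13)=+1; sign (−1)^0·+1^2·+1^1 = +1.
(a,b)_∞: sgn(130)=+, sgn(-2310)=−, so +1.
(a,b)_7: α=2, u≡1; β=5, v≡5 (mod 7); (1|7)=+1, (5|7)=-1; sign (−1)^0·+1^5·-1^2 = +1.
(a,b)_5: α=-1, u≡1; β=1, v≡3 (mod 5); (1|5)=+1, (3|5)=-1; sign (−1)^0·+1^1·-1^-1 = -1.
(a,b)_11: α=2, u≡4; β=5, v≡2 (mod 11); (4|11)=+1, (2|11)=-1; sign (−1)^0·+1^5·-1^2 = +1.
(a,b)_2: α=-9, β=-19; u≡1, v≡5 (mod 8); ε(u)ε(v)=0·0, αω(v)=-9·1, βω(u)=-19·0; sum ≡ 1  ⇒  -1.
Ram(130, -2310) = {2, 5}; no ℚ_2-point on the conic.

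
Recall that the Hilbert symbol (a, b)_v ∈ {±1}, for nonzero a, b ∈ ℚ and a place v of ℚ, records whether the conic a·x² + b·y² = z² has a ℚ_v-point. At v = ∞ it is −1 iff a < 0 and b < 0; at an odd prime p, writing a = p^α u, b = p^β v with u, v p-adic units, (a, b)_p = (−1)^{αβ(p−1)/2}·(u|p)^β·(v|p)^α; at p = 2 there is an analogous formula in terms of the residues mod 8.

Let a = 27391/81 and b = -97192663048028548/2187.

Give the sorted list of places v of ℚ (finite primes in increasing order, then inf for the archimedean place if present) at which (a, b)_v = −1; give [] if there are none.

(a, b) ≡ (559, -16473171) mod (ℚ^×)²; places V = {2, 3, 7, 11, 13, 17, 19, 43, 47, ∞}.
(a,b)_19: α=0, u≡10; β=1, v≡10 (mod 19); (10|19)=-1, (10|19)=-1; sign (−1)^0·-1^1·-1^0 = -1.
(a,b)_7: α=2, u≡5; β=2, v≡3 (mod 7); (5|7)=-1, (3|7)=-1; sign (−1)^0·-1^2·-1^2 = +1.
(a,b)_2: α=0, β=2; u≡7, v≡5 (mod 8); ε(u)ε(v)=1·0, αω(v)=0·1, βω(u)=2·0; sum ≡ 0  ⇒  +1.
(a,b)_3: α=-4, u≡1; β=-7, v≡2 (mod 3); (1|3)=+1, (2|3)=-1; sign (−1)^0·+1^-7·-1^-4 = +1.
(a,b)_13: α=1, u≡9; β=3, v≡8 (mod 13); (9|13)=+1, (8|13)=-1; sign (−1)^0·+1^3·-1^1 = -1.
(a,b)_17: α=0, u≡16; β=2, v≡2 (mod 17); (16|17)=+1, (2|17)=+1; sign (−1)^0·+1^2·+1^0 = +1.
(a,b)_11: α=0, u≡3; β=1, v≡4 (mod 11); (3|11)=+1, (4|11)=+1; sign (−1)^0·+1^1·+1^0 = +1.
(a,b)_∞: sgn(559)=+, sgn(-16473171)=−, so +1.
(a,b)_47: α=0, u≡8; β=1, v≡5 (mod 47); (8|47)=+1, (5|47)=-1; sign (−1)^0·+1^1·-1^0 = +1.
(a,b)_43: α=1, u≡36; β=3, v≡7 (mod 43); (36|43)=+1, (7|43)=-1; sign (−1)^1·+1^3·-1^1 = +1.
(559, -16473171 / ℚ) ramifies at {13, 19}: a division algebra.

[13, 19]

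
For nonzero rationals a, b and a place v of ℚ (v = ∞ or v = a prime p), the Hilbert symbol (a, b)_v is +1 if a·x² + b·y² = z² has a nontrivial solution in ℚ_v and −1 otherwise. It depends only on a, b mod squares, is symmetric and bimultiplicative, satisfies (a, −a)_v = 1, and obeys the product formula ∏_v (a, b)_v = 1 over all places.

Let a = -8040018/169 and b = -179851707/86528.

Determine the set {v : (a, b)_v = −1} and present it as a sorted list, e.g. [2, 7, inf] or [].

[2, 7, 29, inf]

Mod squares: a ≡ -164082, b ≡ -16646. Check v ∈ {∞, 2, 3, 7, 13, 23, 29, 41}.
v=13: a=13^-2·(≡1), b=13^-2·(≡6) mod 13; (1|13)=+1, (6|13)=-1; (−1)^{-2·-2·6}·(+1)^-2·(-1)^-2 = +1.
v=∞: -164082 < 0 and -16646 < 0  ⇒  (a,b)_∞ = -1.
v=7: a=7^2·(≡5), b=7^5·(≡2) mod 7; (5|7)=-1, (2|7)=+1; (−1)^{2·5·3}·(-1)^5·(+1)^2 = -1.
v=2: v_2(a)=1, v_2(b)=-9; units ≡ 7, 5 (mod 8); ε·ε+αω+βω = 1·0+1·1+-9·0 ≡ 1  ⇒  (a,b)_2 = -1.
v=3: a=3^1·(≡2), b=3^2·(≡1) mod 3; (2|3)=-1, (1|3)=+1; (−1)^{1·2·1}·(-1)^2·(+1)^1 = +1.
v=23: a=23^1·(≡10), b=23^0·(≡18) mod 23; (10|23)=-1, (18|23)=+1; (−1)^{1·0·11}·(-1)^0·(+1)^1 = +1.
v=29: a=29^1·(≡12), b=29^1·(≡13) mod 29; (12|29)=-1, (13|29)=+1; (−1)^{1·1·14}·(-1)^1·(+1)^1 = -1.
v=41: a=41^1·(≡1), b=41^1·(≡23) mod 41; (1|41)=+1, (23|41)=+1; (−1)^{1·1·20}·(+1)^1·(+1)^1 = +1.
(-164082, -16646 / ℚ) ramifies at {2, 7, 29, ∞}: a division algebra.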